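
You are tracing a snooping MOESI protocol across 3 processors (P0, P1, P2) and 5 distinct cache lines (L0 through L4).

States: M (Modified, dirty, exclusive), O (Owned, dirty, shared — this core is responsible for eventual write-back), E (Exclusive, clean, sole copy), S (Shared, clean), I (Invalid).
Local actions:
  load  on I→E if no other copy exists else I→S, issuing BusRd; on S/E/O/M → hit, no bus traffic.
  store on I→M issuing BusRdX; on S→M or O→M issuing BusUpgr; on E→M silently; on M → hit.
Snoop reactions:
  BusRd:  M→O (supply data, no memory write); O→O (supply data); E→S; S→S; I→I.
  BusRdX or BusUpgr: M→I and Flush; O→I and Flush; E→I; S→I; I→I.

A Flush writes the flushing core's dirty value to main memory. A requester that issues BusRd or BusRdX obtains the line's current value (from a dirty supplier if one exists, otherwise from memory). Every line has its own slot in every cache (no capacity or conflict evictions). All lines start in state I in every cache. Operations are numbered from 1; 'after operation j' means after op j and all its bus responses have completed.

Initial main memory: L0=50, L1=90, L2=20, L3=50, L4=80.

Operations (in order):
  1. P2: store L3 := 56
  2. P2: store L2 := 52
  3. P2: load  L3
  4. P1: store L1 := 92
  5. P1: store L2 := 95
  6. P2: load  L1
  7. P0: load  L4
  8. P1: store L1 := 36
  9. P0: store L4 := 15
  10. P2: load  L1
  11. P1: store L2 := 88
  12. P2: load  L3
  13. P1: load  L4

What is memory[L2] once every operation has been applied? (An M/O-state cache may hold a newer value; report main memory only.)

memory[L2] = 52

[1] P2: store L3 := 56 | P0:I, P1:I, P2:M(56) | bus: BusRdX
[2] P2: store L2 := 52 | P0:I, P1:I, P2:M(52) | bus: BusRdX
[3] P2: load  L3 | P0:I, P1:I, P2:M(56) | bus: none
[4] P1: store L1 := 92 | P0:I, P1:M(92), P2:I | bus: BusRdX
[5] P1: store L2 := 95 | P0:I, P1:M(95), P2:I | bus: BusRdX,Flush
[6] P2: load  L1 | P0:I, P1:O(92), P2:S(92) | bus: BusRd
[7] P0: load  L4 | P0:E(80), P1:I, P2:I | bus: BusRd
[8] P1: store L1 := 36 | P0:I, P1:M(36), P2:I | bus: BusUpgr
[9] P0: store L4 := 15 | P0:M(15), P1:I, P2:I | bus: none
[10] P2: load  L1 | P0:I, P1:O(36), P2:S(36) | bus: BusRd
[11] P1: store L2 := 88 | P0:I, P1:M(88), P2:I | bus: none
[12] P2: load  L3 | P0:I, P1:I, P2:M(56) | bus: none
[13] P1: load  L4 | P0:O(15), P1:S(15), P2:I | bus: BusRd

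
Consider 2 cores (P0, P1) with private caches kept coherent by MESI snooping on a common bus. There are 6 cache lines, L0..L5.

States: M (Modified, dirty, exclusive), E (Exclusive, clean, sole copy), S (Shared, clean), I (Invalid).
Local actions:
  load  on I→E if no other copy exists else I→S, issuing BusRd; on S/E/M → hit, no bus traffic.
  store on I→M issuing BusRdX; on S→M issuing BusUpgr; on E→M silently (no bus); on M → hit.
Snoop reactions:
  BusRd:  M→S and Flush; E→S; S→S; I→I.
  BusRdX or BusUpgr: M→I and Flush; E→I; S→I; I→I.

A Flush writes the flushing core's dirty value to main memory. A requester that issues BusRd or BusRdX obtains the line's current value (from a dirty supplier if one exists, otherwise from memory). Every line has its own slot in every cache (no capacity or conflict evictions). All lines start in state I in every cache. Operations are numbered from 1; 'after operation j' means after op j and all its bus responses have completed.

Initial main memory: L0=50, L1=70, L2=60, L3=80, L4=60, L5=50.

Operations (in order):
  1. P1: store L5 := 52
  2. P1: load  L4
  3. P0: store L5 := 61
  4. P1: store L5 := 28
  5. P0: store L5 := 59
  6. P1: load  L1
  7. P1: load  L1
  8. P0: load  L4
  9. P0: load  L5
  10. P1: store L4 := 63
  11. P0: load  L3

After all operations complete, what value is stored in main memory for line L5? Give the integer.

memory[L5] = 28

step 1: P1: store L5 := 52  ⟶  IM  (L5)  txn=BusRdX  M[L5]=50
step 2: P1: load  L4  ⟶  IE  (L4)  txn=BusRd  M[L4]=60
step 3: P0: store L5 := 61  ⟶  MI  (L5)  txn=BusRdX+Flush  M[L5]=52
step 4: P1: store L5 := 28  ⟶  IM  (L5)  txn=BusRdX+Flush  M[L5]=61
step 5: P0: store L5 := 59  ⟶  MI  (L5)  txn=BusRdX+Flush  M[L5]=28
step 6: P1: load  L1  ⟶  IE  (L1)  txn=BusRd  M[L1]=70
step 7: P1: load  L1  ⟶  IE  (L1)  txn=∅  M[L1]=70
step 8: P0: load  L4  ⟶  SS  (L4)  txn=BusRd  M[L4]=60
step 9: P0: load  L5  ⟶  MI  (L5)  txn=∅  M[L5]=28
step 10: P1: store L4 := 63  ⟶  IM  (L4)  txn=BusUpgr  M[L4]=60
step 11: P0: load  L3  ⟶  EI  (L3)  txn=BusRd  M[L3]=80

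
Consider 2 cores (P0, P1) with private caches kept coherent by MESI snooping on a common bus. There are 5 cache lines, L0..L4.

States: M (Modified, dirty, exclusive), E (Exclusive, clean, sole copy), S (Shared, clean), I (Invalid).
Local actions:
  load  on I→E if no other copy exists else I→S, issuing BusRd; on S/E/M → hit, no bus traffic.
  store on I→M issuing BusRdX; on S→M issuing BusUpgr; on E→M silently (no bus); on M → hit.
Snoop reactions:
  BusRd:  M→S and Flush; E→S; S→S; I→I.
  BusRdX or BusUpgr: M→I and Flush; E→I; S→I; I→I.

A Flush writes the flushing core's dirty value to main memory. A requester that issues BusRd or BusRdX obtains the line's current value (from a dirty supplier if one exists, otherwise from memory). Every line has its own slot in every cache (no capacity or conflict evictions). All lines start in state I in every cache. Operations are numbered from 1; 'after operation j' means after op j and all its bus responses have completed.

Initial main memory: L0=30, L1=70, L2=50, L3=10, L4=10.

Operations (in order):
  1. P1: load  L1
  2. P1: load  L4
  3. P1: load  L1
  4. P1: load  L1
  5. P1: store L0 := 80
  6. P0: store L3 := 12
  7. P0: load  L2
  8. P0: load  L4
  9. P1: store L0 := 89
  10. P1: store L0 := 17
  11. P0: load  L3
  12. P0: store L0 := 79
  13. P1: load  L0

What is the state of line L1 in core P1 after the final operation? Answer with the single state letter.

state = E

1. P1: load  L1  bus=[BusRd]  L1: P0=I P1=E  mem[L1]=70
2. P1: load  L4  bus=[BusRd]  L4: P0=I P1=E  mem[L4]=10
3. P1: load  L1  bus=[-]  L1: P0=I P1=E  mem[L1]=70
4. P1: load  L1  bus=[-]  L1: P0=I P1=E  mem[L1]=70
5. P1: store L0 := 80  bus=[BusRdX]  L0: P0=I P1=M  mem[L0]=30
6. P0: store L3 := 12  bus=[BusRdX]  L3: P0=M P1=I  mem[L3]=10
7. P0: load  L2  bus=[BusRd]  L2: P0=E P1=I  mem[L2]=50
8. P0: load  L4  bus=[BusRd]  L4: P0=S P1=S  mem[L4]=10
9. P1: store L0 := 89  bus=[-]  L0: P0=I P1=M  mem[L0]=30
10. P1: store L0 := 17  bus=[-]  L0: P0=I P1=M  mem[L0]=30
11. P0: load  L3  bus=[-]  L3: P0=M P1=I  mem[L3]=10
12. P0: store L0 := 79  bus=[BusRdX,Flush]  L0: P0=M P1=I  mem[L0]=17
13. P1: load  L0  bus=[BusRd,Flush]  L0: P0=S P1=S  mem[L0]=79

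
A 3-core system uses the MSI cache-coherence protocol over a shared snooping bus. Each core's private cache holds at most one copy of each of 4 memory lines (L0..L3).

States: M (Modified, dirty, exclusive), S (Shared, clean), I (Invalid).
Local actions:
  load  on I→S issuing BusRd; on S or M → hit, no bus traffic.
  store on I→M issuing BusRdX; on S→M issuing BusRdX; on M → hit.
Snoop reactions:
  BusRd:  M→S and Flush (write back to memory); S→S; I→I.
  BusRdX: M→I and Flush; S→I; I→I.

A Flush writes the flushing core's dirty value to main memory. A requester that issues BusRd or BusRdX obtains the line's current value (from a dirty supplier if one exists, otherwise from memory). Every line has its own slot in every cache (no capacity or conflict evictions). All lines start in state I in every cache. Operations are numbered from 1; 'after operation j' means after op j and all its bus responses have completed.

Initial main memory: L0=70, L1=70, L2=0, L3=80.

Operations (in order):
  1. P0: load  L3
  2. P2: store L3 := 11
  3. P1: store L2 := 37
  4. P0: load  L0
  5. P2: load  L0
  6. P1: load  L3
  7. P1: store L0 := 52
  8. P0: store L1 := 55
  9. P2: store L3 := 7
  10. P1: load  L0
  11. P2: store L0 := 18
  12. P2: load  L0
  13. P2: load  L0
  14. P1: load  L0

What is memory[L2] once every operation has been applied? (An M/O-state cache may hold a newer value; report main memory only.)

memory[L2] = 0

step 1: P0: load  L3  ⟶  SII  (L3)  txn=BusRd  M[L3]=80
step 2: P2: store L3 := 11  ⟶  IIM  (L3)  txn=BusRdX  M[L3]=80
step 3: P1: store L2 := 37  ⟶  IMI  (L2)  txn=BusRdX  M[L2]=0
step 4: P0: load  L0  ⟶  SII  (L0)  txn=BusRd  M[L0]=70
step 5: P2: load  L0  ⟶  SIS  (L0)  txn=BusRd  M[L0]=70
step 6: P1: load  L3  ⟶  ISS  (L3)  txn=BusRd+Flush  M[L3]=11
step 7: P1: store L0 := 52  ⟶  IMI  (L0)  txn=BusRdX  M[L0]=70
step 8: P0: store L1 := 55  ⟶  MII  (L1)  txn=BusRdX  M[L1]=70
step 9: P2: store L3 := 7  ⟶  IIM  (L3)  txn=BusRdX  M[L3]=11
step 10: P1: load  L0  ⟶  IMI  (L0)  txn=∅  M[L0]=70
step 11: P2: store L0 := 18  ⟶  IIM  (L0)  txn=BusRdX+Flush  M[L0]=52
step 12: P2: load  L0  ⟶  IIM  (L0)  txn=∅  M[L0]=52
step 13: P2: load  L0  ⟶  IIM  (L0)  txn=∅  M[L0]=52
step 14: P1: load  L0  ⟶  ISS  (L0)  txn=BusRd+Flush  M[L0]=18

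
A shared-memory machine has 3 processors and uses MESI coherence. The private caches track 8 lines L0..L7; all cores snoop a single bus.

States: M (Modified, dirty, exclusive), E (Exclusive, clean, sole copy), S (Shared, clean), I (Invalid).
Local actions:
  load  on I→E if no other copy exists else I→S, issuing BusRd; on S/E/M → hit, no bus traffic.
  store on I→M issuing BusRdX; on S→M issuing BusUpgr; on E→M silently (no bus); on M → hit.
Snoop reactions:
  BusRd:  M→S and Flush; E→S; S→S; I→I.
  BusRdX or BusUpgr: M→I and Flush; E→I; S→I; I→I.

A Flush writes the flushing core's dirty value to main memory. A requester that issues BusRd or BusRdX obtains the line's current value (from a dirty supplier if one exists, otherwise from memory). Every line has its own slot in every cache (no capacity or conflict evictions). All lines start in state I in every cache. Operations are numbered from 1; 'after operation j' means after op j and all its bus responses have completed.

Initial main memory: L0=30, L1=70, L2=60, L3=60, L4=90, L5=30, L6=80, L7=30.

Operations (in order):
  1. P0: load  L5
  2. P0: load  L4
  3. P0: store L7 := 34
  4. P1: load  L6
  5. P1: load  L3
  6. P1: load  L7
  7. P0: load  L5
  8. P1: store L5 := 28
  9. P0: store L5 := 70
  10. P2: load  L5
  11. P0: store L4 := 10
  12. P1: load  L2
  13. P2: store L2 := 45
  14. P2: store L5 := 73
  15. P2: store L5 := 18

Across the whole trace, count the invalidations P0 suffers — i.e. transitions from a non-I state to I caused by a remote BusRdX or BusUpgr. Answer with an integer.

[1] P0: load  L5 | P0:E(30), P1:I, P2:I | bus: BusRd
[2] P0: load  L4 | P0:E(90), P1:I, P2:I | bus: BusRd
[3] P0: store L7 := 34 | P0:M(34), P1:I, P2:I | bus: BusRdX
[4] P1: load  L6 | P0:I, P1:E(80), P2:I | bus: BusRd
[5] P1: load  L3 | P0:I, P1:E(60), P2:I | bus: BusRd
[6] P1: load  L7 | P0:S(34), P1:S(34), P2:I | bus: BusRd,Flush
[7] P0: load  L5 | P0:E(30), P1:I, P2:I | bus: none
[8] P1: store L5 := 28 | P0:I, P1:M(28), P2:I | bus: BusRdX
[9] P0: store L5 := 70 | P0:M(70), P1:I, P2:I | bus: BusRdX,Flush
[10] P2: load  L5 | P0:S(70), P1:I, P2:S(70) | bus: BusRd,Flush
[11] P0: store L4 := 10 | P0:M(10), P1:I, P2:I | bus: none
[12] P1: load  L2 | P0:I, P1:E(60), P2:I | bus: BusRd
[13] P2: store L2 := 45 | P0:I, P1:I, P2:M(45) | bus: BusRdX
[14] P2: store L5 := 73 | P0:I, P1:I, P2:M(73) | bus: BusUpgr
[15] P2: store L5 := 18 | P0:I, P1:I, P2:M(18) | bus: none

invalidations = 2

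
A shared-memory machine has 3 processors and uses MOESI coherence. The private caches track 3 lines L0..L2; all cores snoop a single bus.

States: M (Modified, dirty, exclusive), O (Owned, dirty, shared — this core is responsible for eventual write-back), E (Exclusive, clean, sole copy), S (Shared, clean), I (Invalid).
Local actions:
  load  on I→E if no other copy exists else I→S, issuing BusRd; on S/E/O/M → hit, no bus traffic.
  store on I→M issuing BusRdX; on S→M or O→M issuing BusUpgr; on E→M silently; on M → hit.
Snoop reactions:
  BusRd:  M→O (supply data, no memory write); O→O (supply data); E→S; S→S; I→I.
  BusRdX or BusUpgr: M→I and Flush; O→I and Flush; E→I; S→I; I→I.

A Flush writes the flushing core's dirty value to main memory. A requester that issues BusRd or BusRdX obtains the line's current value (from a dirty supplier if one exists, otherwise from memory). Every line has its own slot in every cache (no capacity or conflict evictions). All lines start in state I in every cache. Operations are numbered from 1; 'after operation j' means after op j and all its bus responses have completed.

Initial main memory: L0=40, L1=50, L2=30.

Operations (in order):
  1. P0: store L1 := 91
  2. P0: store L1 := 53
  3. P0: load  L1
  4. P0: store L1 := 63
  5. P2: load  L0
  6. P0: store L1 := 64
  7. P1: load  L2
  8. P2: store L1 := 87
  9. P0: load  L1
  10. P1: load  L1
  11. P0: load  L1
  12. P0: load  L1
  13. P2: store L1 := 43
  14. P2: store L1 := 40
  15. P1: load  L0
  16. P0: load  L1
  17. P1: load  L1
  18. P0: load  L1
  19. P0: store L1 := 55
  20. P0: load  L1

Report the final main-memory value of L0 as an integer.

memory[L0] = 40

[1] P0: store L1 := 91 | P0:M(91), P1:I, P2:I | bus: BusRdX
[2] P0: store L1 := 53 | P0:M(53), P1:I, P2:I | bus: none
[3] P0: load  L1 | P0:M(53), P1:I, P2:I | bus: none
[4] P0: store L1 := 63 | P0:M(63), P1:I, P2:I | bus: none
[5] P2: load  L0 | P0:I, P1:I, P2:E(40) | bus: BusRd
[6] P0: store L1 := 64 | P0:M(64), P1:I, P2:I | bus: none
[7] P1: load  L2 | P0:I, P1:E(30), P2:I | bus: BusRd
[8] P2: store L1 := 87 | P0:I, P1:I, P2:M(87) | bus: BusRdX,Flush
[9] P0: load  L1 | P0:S(87), P1:I, P2:O(87) | bus: BusRd
[10] P1: load  L1 | P0:S(87), P1:S(87), P2:O(87) | bus: BusRd
[11] P0: load  L1 | P0:S(87), P1:S(87), P2:O(87) | bus: none
[12] P0: load  L1 | P0:S(87), P1:S(87), P2:O(87) | bus: none
[13] P2: store L1 := 43 | P0:I, P1:I, P2:M(43) | bus: BusUpgr
[14] P2: store L1 := 40 | P0:I, P1:I, P2:M(40) | bus: none
[15] P1: load  L0 | P0:I, P1:S(40), P2:S(40) | bus: BusRd
[16] P0: load  L1 | P0:S(40), P1:I, P2:O(40) | bus: BusRd
[17] P1: load  L1 | P0:S(40), P1:S(40), P2:O(40) | bus: BusRd
[18] P0: load  L1 | P0:S(40), P1:S(40), P2:O(40) | bus: none
[19] P0: store L1 := 55 | P0:M(55), P1:I, P2:I | bus: BusUpgr,Flush
[20] P0: load  L1 | P0:M(55), P1:I, P2:I | bus: none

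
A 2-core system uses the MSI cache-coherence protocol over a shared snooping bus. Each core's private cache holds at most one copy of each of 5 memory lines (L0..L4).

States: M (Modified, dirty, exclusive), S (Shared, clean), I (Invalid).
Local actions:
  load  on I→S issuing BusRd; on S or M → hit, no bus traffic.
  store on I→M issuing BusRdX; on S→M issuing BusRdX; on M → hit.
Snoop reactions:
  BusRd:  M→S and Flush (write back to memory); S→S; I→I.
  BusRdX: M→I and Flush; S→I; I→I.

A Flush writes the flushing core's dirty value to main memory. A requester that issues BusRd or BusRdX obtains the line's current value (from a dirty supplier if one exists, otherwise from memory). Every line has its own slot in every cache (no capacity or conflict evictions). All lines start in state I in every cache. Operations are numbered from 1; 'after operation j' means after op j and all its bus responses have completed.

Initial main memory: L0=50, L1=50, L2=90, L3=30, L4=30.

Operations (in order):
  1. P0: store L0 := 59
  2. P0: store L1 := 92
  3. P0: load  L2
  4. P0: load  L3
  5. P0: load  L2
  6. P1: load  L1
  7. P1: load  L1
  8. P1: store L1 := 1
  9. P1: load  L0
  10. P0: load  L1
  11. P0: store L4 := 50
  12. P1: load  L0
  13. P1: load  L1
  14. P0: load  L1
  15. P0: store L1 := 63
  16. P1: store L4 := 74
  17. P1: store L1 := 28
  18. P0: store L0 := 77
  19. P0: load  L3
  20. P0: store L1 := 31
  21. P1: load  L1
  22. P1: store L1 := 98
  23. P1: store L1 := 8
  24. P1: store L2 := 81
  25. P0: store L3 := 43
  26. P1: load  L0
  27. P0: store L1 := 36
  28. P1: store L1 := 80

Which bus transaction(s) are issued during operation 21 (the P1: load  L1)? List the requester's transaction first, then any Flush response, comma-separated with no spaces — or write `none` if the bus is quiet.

step 1: P0: store L0 := 59  ⟶  MI  (L0)  txn=BusRdX  M[L0]=50
step 2: P0: store L1 := 92  ⟶  MI  (L1)  txn=BusRdX  M[L1]=50
step 3: P0: load  L2  ⟶  SI  (L2)  txn=BusRd  M[L2]=90
step 4: P0: load  L3  ⟶  SI  (L3)  txn=BusRd  M[L3]=30
step 5: P0: load  L2  ⟶  SI  (L2)  txn=∅  M[L2]=90
step 6: P1: load  L1  ⟶  SS  (L1)  txn=BusRd+Flush  M[L1]=92
step 7: P1: load  L1  ⟶  SS  (L1)  txn=∅  M[L1]=92
step 8: P1: store L1 := 1  ⟶  IM  (L1)  txn=BusRdX  M[L1]=92
step 9: P1: load  L0  ⟶  SS  (L0)  txn=BusRd+Flush  M[L0]=59
step 10: P0: load  L1  ⟶  SS  (L1)  txn=BusRd+Flush  M[L1]=1
step 11: P0: store L4 := 50  ⟶  MI  (L4)  txn=BusRdX  M[L4]=30
step 12: P1: load  L0  ⟶  SS  (L0)  txn=∅  M[L0]=59
step 13: P1: load  L1  ⟶  SS  (L1)  txn=∅  M[L1]=1
step 14: P0: load  L1  ⟶  SS  (L1)  txn=∅  M[L1]=1
step 15: P0: store L1 := 63  ⟶  MI  (L1)  txn=BusRdX  M[L1]=1
step 16: P1: store L4 := 74  ⟶  IM  (L4)  txn=BusRdX+Flush  M[L4]=50
step 17: P1: store L1 := 28  ⟶  IM  (L1)  txn=BusRdX+Flush  M[L1]=63
step 18: P0: store L0 := 77  ⟶  MI  (L0)  txn=BusRdX  M[L0]=59
step 19: P0: load  L3  ⟶  SI  (L3)  txn=∅  M[L3]=30
step 20: P0: store L1 := 31  ⟶  MI  (L1)  txn=BusRdX+Flush  M[L1]=28
step 21: P1: load  L1  ⟶  SS  (L1)  txn=BusRd+Flush  M[L1]=31
step 22: P1: store L1 := 98  ⟶  IM  (L1)  txn=BusRdX  M[L1]=31
step 23: P1: store L1 := 8  ⟶  IM  (L1)  txn=∅  M[L1]=31
step 24: P1: store L2 := 81  ⟶  IM  (L2)  txn=BusRdX  M[L2]=90
step 25: P0: store L3 := 43  ⟶  MI  (L3)  txn=BusRdX  M[L3]=30
step 26: P1: load  L0  ⟶  SS  (L0)  txn=BusRd+Flush  M[L0]=77
step 27: P0: store L1 := 36  ⟶  MI  (L1)  txn=BusRdX+Flush  M[L1]=8
step 28: P1: store L1 := 80  ⟶  IM  (L1)  txn=BusRdX+Flush  M[L1]=36

bus = BusRd,Flush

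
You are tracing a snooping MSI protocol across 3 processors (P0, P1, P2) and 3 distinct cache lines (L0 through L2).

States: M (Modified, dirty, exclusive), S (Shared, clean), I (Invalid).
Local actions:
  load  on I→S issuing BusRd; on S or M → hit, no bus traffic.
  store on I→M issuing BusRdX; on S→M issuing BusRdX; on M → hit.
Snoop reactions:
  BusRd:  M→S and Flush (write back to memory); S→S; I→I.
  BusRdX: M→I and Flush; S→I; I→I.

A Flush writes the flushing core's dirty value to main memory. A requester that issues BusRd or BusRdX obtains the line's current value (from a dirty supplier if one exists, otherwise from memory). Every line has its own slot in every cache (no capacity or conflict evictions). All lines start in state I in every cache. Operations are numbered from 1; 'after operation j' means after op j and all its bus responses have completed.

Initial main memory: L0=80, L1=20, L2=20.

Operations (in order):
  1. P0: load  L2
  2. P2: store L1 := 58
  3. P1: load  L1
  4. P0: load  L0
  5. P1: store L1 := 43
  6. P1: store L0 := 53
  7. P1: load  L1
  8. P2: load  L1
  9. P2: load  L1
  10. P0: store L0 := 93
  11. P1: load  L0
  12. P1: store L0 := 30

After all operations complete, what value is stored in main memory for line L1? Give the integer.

memory[L1] = 43

1. P0: load  L2  bus=[BusRd]  L2: P0=S P1=I P2=I  mem[L2]=20
2. P2: store L1 := 58  bus=[BusRdX]  L1: P0=I P1=I P2=M  mem[L1]=20
3. P1: load  L1  bus=[BusRd,Flush]  L1: P0=I P1=S P2=S  mem[L1]=58
4. P0: load  L0  bus=[BusRd]  L0: P0=S P1=I P2=I  mem[L0]=80
5. P1: store L1 := 43  bus=[BusRdX]  L1: P0=I P1=M P2=I  mem[L1]=58
6. P1: store L0 := 53  bus=[BusRdX]  L0: P0=I P1=M P2=I  mem[L0]=80
7. P1: load  L1  bus=[-]  L1: P0=I P1=M P2=I  mem[L1]=58
8. P2: load  L1  bus=[BusRd,Flush]  L1: P0=I P1=S P2=S  mem[L1]=43
9. P2: load  L1  bus=[-]  L1: P0=I P1=S P2=S  mem[L1]=43
10. P0: store L0 := 93  bus=[BusRdX,Flush]  L0: P0=M P1=I P2=I  mem[L0]=53
11. P1: load  L0  bus=[BusRd,Flush]  L0: P0=S P1=S P2=I  mem[L0]=93
12. P1: store L0 := 30  bus=[BusRdX]  L0: P0=I P1=M P2=I  mem[L0]=93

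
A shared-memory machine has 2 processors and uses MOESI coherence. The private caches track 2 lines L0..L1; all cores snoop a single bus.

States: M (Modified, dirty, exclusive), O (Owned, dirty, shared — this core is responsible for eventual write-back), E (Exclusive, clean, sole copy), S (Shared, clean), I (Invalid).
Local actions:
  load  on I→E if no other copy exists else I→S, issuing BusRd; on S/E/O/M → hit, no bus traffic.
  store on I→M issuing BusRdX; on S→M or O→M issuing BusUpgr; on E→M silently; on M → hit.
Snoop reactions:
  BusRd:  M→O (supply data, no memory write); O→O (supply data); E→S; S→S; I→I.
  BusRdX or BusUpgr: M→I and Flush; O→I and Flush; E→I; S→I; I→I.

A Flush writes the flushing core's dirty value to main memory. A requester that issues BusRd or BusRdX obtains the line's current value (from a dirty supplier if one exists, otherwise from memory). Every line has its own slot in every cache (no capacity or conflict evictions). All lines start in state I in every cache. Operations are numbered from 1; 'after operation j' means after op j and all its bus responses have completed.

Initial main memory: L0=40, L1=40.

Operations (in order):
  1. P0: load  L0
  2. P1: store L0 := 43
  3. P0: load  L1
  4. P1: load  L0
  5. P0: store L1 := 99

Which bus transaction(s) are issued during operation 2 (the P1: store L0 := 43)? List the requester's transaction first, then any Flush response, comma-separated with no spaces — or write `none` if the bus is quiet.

1. P0: load  L0  bus=[BusRd]  L0: P0=E P1=I  mem[L0]=40
2. P1: store L0 := 43  bus=[BusRdX]  L0: P0=I P1=M  mem[L0]=40
3. P0: load  L1  bus=[BusRd]  L1: P0=E P1=I  mem[L1]=40
4. P1: load  L0  bus=[-]  L0: P0=I P1=M  mem[L0]=40
5. P0: store L1 := 99  bus=[-]  L1: P0=M P1=I  mem[L1]=40

bus = BusRdX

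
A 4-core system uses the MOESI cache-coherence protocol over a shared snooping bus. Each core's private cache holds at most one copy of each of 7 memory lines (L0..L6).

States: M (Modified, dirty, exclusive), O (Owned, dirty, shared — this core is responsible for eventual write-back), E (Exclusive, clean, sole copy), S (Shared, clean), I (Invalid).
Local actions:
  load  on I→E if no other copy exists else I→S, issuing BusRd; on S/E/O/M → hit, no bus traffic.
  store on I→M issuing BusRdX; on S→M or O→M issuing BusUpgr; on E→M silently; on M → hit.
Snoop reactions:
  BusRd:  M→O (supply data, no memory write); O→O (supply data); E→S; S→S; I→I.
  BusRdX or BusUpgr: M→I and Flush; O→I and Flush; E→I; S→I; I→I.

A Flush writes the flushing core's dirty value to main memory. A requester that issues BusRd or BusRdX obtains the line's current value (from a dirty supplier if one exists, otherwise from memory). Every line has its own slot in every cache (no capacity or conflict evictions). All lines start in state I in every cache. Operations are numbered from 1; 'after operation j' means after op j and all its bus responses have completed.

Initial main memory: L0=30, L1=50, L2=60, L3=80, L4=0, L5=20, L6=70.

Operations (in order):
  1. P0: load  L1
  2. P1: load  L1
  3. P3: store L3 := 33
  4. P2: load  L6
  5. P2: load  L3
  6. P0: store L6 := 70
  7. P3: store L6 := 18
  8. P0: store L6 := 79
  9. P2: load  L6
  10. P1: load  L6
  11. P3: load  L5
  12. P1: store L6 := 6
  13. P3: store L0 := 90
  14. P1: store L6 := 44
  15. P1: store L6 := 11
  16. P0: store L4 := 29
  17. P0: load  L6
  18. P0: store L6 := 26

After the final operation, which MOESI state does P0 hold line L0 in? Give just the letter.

  op1 P0: load  L1 → E/I/I/I on L1; bus BusRd; mem=50
  op2 P1: load  L1 → S/S/I/I on L1; bus BusRd; mem=50
  op3 P3: store L3 := 33 → I/I/I/M on L3; bus BusRdX; mem=80
  op4 P2: load  L6 → I/I/E/I on L6; bus BusRd; mem=70
  op5 P2: load  L3 → I/I/S/O on L3; bus BusRd; mem=80
  op6 P0: store L6 := 70 → M/I/I/I on L6; bus BusRdX; mem=70
  op7 P3: store L6 := 18 → I/I/I/M on L6; bus BusRdX Flush; mem=70
  op8 P0: store L6 := 79 → M/I/I/I on L6; bus BusRdX Flush; mem=18
  op9 P2: load  L6 → O/I/S/I on L6; bus BusRd; mem=18
  op10 P1: load  L6 → O/S/S/I on L6; bus BusRd; mem=18
  op11 P3: load  L5 → I/I/I/E on L5; bus BusRd; mem=20
  op12 P1: store L6 := 6 → I/M/I/I on L6; bus BusUpgr Flush; mem=79
  op13 P3: store L0 := 90 → I/I/I/M on L0; bus BusRdX; mem=30
  op14 P1: store L6 := 44 → I/M/I/I on L6; bus (none); mem=79
  op15 P1: store L6 := 11 → I/M/I/I on L6; bus (none); mem=79
  op16 P0: store L4 := 29 → M/I/I/I on L4; bus BusRdX; mem=0
  op17 P0: load  L6 → S/O/I/I on L6; bus BusRd; mem=79
  op18 P0: store L6 := 26 → M/I/I/I on L6; bus BusUpgr Flush; mem=11

state = I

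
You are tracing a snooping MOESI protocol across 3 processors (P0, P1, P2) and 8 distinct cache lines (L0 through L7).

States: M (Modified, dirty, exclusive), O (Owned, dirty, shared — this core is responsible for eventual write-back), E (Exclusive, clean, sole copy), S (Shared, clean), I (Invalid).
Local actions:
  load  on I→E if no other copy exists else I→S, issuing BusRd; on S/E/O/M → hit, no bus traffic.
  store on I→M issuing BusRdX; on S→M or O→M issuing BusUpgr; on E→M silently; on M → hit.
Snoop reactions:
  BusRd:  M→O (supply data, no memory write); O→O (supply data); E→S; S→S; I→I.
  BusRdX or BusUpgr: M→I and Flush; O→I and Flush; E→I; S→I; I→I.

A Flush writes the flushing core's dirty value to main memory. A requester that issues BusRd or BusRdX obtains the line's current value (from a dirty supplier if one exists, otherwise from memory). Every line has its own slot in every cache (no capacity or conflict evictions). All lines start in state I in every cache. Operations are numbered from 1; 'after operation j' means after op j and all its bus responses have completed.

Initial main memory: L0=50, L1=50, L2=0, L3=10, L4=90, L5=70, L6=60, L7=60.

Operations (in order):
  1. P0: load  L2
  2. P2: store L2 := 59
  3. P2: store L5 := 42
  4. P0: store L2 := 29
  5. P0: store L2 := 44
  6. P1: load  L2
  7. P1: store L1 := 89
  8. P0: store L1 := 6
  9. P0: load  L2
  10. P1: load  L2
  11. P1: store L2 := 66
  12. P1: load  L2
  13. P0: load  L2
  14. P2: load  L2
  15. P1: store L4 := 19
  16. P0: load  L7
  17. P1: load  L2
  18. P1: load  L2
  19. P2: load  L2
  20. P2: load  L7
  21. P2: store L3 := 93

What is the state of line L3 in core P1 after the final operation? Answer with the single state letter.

step 1: P0: load  L2  ⟶  EII  (L2)  txn=BusRd  M[L2]=0
step 2: P2: store L2 := 59  ⟶  IIM  (L2)  txn=BusRdX  M[L2]=0
step 3: P2: store L5 := 42  ⟶  IIM  (L5)  txn=BusRdX  M[L5]=70
step 4: P0: store L2 := 29  ⟶  MII  (L2)  txn=BusRdX+Flush  M[L2]=59
step 5: P0: store L2 := 44  ⟶  MII  (L2)  txn=∅  M[L2]=59
step 6: P1: load  L2  ⟶  OSI  (L2)  txn=BusRd  M[L2]=59
step 7: P1: store L1 := 89  ⟶  IMI  (L1)  txn=BusRdX  M[L1]=50
step 8: P0: store L1 := 6  ⟶  MII  (L1)  txn=BusRdX+Flush  M[L1]=89
step 9: P0: load  L2  ⟶  OSI  (L2)  txn=∅  M[L2]=59
step 10: P1: load  L2  ⟶  OSI  (L2)  txn=∅  M[L2]=59
step 11: P1: store L2 := 66  ⟶  IMI  (L2)  txn=BusUpgr+Flush  M[L2]=44
step 12: P1: load  L2  ⟶  IMI  (L2)  txn=∅  M[L2]=44
step 13: P0: load  L2  ⟶  SOI  (L2)  txn=BusRd  M[L2]=44
step 14: P2: load  L2  ⟶  SOS  (L2)  txn=BusRd  M[L2]=44
step 15: P1: store L4 := 19  ⟶  IMI  (L4)  txn=BusRdX  M[L4]=90
step 16: P0: load  L7  ⟶  EII  (L7)  txn=BusRd  M[L7]=60
step 17: P1: load  L2  ⟶  SOS  (L2)  txn=∅  M[L2]=44
step 18: P1: load  L2  ⟶  SOS  (L2)  txn=∅  M[L2]=44
step 19: P2: load  L2  ⟶  SOS  (L2)  txn=∅  M[L2]=44
step 20: P2: load  L7  ⟶  SIS  (L7)  txn=BusRd  M[L7]=60
step 21: P2: store L3 := 93  ⟶  IIM  (L3)  txn=BusRdX  M[L3]=10

state = I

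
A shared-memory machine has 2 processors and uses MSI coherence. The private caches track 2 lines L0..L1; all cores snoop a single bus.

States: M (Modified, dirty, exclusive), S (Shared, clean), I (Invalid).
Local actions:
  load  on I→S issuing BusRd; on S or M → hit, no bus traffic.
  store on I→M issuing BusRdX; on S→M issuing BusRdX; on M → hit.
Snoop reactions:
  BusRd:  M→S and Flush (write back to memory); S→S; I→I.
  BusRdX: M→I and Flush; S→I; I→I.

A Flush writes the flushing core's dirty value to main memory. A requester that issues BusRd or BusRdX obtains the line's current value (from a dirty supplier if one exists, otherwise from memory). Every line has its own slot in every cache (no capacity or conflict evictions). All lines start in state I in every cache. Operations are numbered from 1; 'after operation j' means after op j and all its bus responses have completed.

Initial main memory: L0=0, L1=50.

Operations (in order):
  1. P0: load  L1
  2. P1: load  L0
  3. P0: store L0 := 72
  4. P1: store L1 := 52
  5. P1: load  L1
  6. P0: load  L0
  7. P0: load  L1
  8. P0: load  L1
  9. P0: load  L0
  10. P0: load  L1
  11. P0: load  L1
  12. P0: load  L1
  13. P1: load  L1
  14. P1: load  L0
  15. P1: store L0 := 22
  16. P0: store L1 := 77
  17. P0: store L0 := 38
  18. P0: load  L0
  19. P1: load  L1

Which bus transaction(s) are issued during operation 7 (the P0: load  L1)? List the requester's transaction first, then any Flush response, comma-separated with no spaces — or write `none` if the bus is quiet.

bus = BusRd,Flush

step 1: P0: load  L1  ⟶  SI  (L1)  txn=BusRd  M[L1]=50
step 2: P1: load  L0  ⟶  IS  (L0)  txn=BusRd  M[L0]=0
step 3: P0: store L0 := 72  ⟶  MI  (L0)  txn=BusRdX  M[L0]=0
step 4: P1: store L1 := 52  ⟶  IM  (L1)  txn=BusRdX  M[L1]=50
step 5: P1: load  L1  ⟶  IM  (L1)  txn=∅  M[L1]=50
step 6: P0: load  L0  ⟶  MI  (L0)  txn=∅  M[L0]=0
step 7: P0: load  L1  ⟶  SS  (L1)  txn=BusRd+Flush  M[L1]=52
step 8: P0: load  L1  ⟶  SS  (L1)  txn=∅  M[L1]=52
step 9: P0: load  L0  ⟶  MI  (L0)  txn=∅  M[L0]=0
step 10: P0: load  L1  ⟶  SS  (L1)  txn=∅  M[L1]=52
step 11: P0: load  L1  ⟶  SS  (L1)  txn=∅  M[L1]=52
step 12: P0: load  L1  ⟶  SS  (L1)  txn=∅  M[L1]=52
step 13: P1: load  L1  ⟶  SS  (L1)  txn=∅  M[L1]=52
step 14: P1: load  L0  ⟶  SS  (L0)  txn=BusRd+Flush  M[L0]=72
step 15: P1: store L0 := 22  ⟶  IM  (L0)  txn=BusRdX  M[L0]=72
step 16: P0: store L1 := 77  ⟶  MI  (L1)  txn=BusRdX  M[L1]=52
step 17: P0: store L0 := 38  ⟶  MI  (L0)  txn=BusRdX+Flush  M[L0]=22
step 18: P0: load  L0  ⟶  MI  (L0)  txn=∅  M[L0]=22
step 19: P1: load  L1  ⟶  SS  (L1)  txn=BusRd+Flush  M[L1]=77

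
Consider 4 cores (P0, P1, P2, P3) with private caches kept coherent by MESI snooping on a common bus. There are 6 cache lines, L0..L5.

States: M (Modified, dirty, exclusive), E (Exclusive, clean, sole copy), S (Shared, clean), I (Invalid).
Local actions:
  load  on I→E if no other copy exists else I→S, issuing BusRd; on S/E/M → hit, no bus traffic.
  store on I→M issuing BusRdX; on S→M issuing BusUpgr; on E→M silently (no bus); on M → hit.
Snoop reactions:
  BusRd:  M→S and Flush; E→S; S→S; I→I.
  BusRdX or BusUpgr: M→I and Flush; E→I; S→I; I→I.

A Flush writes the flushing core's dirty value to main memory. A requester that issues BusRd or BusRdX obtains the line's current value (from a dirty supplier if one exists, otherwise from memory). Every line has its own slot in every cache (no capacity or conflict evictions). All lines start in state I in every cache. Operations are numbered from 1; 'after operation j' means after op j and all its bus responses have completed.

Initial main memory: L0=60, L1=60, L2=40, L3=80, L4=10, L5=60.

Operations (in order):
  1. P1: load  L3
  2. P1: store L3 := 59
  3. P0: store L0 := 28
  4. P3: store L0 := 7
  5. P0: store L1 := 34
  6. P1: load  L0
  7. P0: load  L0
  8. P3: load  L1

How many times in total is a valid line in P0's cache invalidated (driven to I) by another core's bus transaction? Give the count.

invalidations = 1

[1] P1: load  L3 | P0:I, P1:E(80), P2:I, P3:I | bus: BusRd
[2] P1: store L3 := 59 | P0:I, P1:M(59), P2:I, P3:I | bus: none
[3] P0: store L0 := 28 | P0:M(28), P1:I, P2:I, P3:I | bus: BusRdX
[4] P3: store L0 := 7 | P0:I, P1:I, P2:I, P3:M(7) | bus: BusRdX,Flush
[5] P0: store L1 := 34 | P0:M(34), P1:I, P2:I, P3:I | bus: BusRdX
[6] P1: load  L0 | P0:I, P1:S(7), P2:I, P3:S(7) | bus: BusRd,Flush
[7] P0: load  L0 | P0:S(7), P1:S(7), P2:I, P3:S(7) | bus: BusRd
[8] P3: load  L1 | P0:S(34), P1:I, P2:I, P3:S(34) | bus: BusRd,Flush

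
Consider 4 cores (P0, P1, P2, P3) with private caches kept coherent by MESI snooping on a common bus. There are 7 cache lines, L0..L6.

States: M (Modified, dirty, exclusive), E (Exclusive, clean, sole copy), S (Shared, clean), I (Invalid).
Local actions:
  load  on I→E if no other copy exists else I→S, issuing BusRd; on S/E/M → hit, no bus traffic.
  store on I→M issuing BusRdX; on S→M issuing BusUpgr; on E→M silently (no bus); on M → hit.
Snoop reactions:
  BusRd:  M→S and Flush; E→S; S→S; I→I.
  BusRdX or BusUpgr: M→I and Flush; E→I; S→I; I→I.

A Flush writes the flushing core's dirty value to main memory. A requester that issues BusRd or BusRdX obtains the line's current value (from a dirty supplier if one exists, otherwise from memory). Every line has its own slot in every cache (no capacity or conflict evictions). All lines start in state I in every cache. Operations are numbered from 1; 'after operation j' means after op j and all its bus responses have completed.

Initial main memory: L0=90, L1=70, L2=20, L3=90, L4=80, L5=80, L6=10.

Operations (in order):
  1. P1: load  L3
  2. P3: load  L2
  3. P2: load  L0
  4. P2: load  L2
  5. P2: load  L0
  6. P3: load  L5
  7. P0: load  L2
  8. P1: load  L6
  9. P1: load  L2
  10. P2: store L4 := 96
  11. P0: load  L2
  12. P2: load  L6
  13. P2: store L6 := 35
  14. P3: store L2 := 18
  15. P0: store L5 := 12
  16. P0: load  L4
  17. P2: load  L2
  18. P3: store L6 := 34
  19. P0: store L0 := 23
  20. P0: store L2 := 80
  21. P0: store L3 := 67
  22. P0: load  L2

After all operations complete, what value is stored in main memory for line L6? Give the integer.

memory[L6] = 35

1. P1: load  L3  bus=[BusRd]  L3: P0=I P1=E P2=I P3=I  mem[L3]=90
2. P3: load  L2  bus=[BusRd]  L2: P0=I P1=I P2=I P3=E  mem[L2]=20
3. P2: load  L0  bus=[BusRd]  L0: P0=I P1=I P2=E P3=I  mem[L0]=90
4. P2: load  L2  bus=[BusRd]  L2: P0=I P1=I P2=S P3=S  mem[L2]=20
5. P2: load  L0  bus=[-]  L0: P0=I P1=I P2=E P3=I  mem[L0]=90
6. P3: load  L5  bus=[BusRd]  L5: P0=I P1=I P2=I P3=E  mem[L5]=80
7. P0: load  L2  bus=[BusRd]  L2: P0=S P1=I P2=S P3=S  mem[L2]=20
8. P1: load  L6  bus=[BusRd]  L6: P0=I P1=E P2=I P3=I  mem[L6]=10
9. P1: load  L2  bus=[BusRd]  L2: P0=S P1=S P2=S P3=S  mem[L2]=20
10. P2: store L4 := 96  bus=[BusRdX]  L4: P0=I P1=I P2=M P3=I  mem[L4]=80
11. P0: load  L2  bus=[-]  L2: P0=S P1=S P2=S P3=S  mem[L2]=20
12. P2: load  L6  bus=[BusRd]  L6: P0=I P1=S P2=S P3=I  mem[L6]=10
13. P2: store L6 := 35  bus=[BusUpgr]  L6: P0=I P1=I P2=M P3=I  mem[L6]=10
14. P3: store L2 := 18  bus=[BusUpgr]  L2: P0=I P1=I P2=I P3=M  mem[L2]=20
15. P0: store L5 := 12  bus=[BusRdX]  L5: P0=M P1=I P2=I P3=I  mem[L5]=80
16. P0: load  L4  bus=[BusRd,Flush]  L4: P0=S P1=I P2=S P3=I  mem[L4]=96
17. P2: load  L2  bus=[BusRd,Flush]  L2: P0=I P1=I P2=S P3=S  mem[L2]=18
18. P3: store L6 := 34  bus=[BusRdX,Flush]  L6: P0=I P1=I P2=I P3=M  mem[L6]=35
19. P0: store L0 := 23  bus=[BusRdX]  L0: P0=M P1=I P2=I P3=I  mem[L0]=90
20. P0: store L2 := 80  bus=[BusRdX]  L2: P0=M P1=I P2=I P3=I  mem[L2]=18
21. P0: store L3 := 67  bus=[BusRdX]  L3: P0=M P1=I P2=I P3=I  mem[L3]=90
22. P0: load  L2  bus=[-]  L2: P0=M P1=I P2=I P3=I  mem[L2]=18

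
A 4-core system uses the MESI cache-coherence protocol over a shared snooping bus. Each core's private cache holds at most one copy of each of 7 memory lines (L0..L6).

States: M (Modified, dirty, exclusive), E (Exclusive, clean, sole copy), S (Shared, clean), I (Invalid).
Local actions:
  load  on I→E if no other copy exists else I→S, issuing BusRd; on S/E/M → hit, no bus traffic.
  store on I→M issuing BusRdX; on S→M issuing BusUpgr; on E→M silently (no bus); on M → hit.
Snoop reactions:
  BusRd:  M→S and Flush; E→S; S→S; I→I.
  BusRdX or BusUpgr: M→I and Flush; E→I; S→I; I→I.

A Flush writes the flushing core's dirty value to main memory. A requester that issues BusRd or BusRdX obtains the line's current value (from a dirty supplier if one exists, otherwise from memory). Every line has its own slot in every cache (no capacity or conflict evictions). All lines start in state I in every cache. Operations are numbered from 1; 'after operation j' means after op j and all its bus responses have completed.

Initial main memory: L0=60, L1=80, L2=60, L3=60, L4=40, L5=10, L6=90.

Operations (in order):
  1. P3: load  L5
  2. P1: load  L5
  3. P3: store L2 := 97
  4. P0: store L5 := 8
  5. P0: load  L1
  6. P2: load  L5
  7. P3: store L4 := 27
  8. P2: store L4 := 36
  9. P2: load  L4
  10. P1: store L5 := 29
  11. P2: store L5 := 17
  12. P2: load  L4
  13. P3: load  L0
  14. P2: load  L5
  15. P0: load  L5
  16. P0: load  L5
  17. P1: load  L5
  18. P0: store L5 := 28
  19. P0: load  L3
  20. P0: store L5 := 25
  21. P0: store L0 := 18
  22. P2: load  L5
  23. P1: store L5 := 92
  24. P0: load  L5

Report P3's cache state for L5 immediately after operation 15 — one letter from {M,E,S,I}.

state = I

step 1: P3: load  L5  ⟶  IIIE  (L5)  txn=BusRd  M[L5]=10
step 2: P1: load  L5  ⟶  ISIS  (L5)  txn=BusRd  M[L5]=10
step 3: P3: store L2 := 97  ⟶  IIIM  (L2)  txn=BusRdX  M[L2]=60
step 4: P0: store L5 := 8  ⟶  MIII  (L5)  txn=BusRdX  M[L5]=10
step 5: P0: load  L1  ⟶  EIII  (L1)  txn=BusRd  M[L1]=80
step 6: P2: load  L5  ⟶  SISI  (L5)  txn=BusRd+Flush  M[L5]=8
step 7: P3: store L4 := 27  ⟶  IIIM  (L4)  txn=BusRdX  M[L4]=40
step 8: P2: store L4 := 36  ⟶  IIMI  (L4)  txn=BusRdX+Flush  M[L4]=27
step 9: P2: load  L4  ⟶  IIMI  (L4)  txn=∅  M[L4]=27
step 10: P1: store L5 := 29  ⟶  IMII  (L5)  txn=BusRdX  M[L5]=8
step 11: P2: store L5 := 17  ⟶  IIMI  (L5)  txn=BusRdX+Flush  M[L5]=29
step 12: P2: load  L4  ⟶  IIMI  (L4)  txn=∅  M[L4]=27
step 13: P3: load  L0  ⟶  IIIE  (L0)  txn=BusRd  M[L0]=60
step 14: P2: load  L5  ⟶  IIMI  (L5)  txn=∅  M[L5]=29
step 15: P0: load  L5  ⟶  SISI  (L5)  txn=BusRd+Flush  M[L5]=17
step 16: P0: load  L5  ⟶  SISI  (L5)  txn=∅  M[L5]=17
step 17: P1: load  L5  ⟶  SSSI  (L5)  txn=BusRd  M[L5]=17
step 18: P0: store L5 := 28  ⟶  MIII  (L5)  txn=BusUpgr  M[L5]=17
step 19: P0: load  L3  ⟶  EIII  (L3)  txn=BusRd  M[L3]=60
step 20: P0: store L5 := 25  ⟶  MIII  (L5)  txn=∅  M[L5]=17
step 21: P0: store L0 := 18  ⟶  MIII  (L0)  txn=BusRdX  M[L0]=60
step 22: P2: load  L5  ⟶  SISI  (L5)  txn=BusRd+Flush  M[L5]=25
step 23: P1: store L5 := 92  ⟶  IMII  (L5)  txn=BusRdX  M[L5]=25
step 24: P0: load  L5  ⟶  SSII  (L5)  txn=BusRd+Flush  M[L5]=92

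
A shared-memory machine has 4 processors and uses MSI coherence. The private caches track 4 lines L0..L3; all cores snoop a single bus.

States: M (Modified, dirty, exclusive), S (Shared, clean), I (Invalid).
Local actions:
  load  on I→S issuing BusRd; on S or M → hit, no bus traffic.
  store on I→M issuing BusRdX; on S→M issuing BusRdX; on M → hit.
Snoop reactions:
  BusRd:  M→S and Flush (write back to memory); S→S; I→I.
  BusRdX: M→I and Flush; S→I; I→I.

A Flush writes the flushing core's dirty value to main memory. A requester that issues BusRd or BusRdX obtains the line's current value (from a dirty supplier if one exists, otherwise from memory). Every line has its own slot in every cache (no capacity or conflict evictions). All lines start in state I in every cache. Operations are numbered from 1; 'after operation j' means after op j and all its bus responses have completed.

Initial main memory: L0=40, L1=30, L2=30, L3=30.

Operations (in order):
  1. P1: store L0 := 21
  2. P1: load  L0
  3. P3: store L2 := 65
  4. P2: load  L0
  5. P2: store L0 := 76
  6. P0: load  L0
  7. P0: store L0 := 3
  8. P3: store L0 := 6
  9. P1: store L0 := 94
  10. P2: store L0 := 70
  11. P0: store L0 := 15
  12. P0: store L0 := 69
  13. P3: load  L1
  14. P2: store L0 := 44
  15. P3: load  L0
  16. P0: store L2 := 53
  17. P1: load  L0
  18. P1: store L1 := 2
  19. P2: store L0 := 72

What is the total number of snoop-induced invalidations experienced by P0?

  op1 P1: store L0 := 21 → I/M/I/I on L0; bus BusRdX; mem=40
  op2 P1: load  L0 → I/M/I/I on L0; bus (none); mem=40
  op3 P3: store L2 := 65 → I/I/I/M on L2; bus BusRdX; mem=30
  op4 P2: load  L0 → I/S/S/I on L0; bus BusRd Flush; mem=21
  op5 P2: store L0 := 76 → I/I/M/I on L0; bus BusRdX; mem=21
  op6 P0: load  L0 → S/I/S/I on L0; bus BusRd Flush; mem=76
  op7 P0: store L0 := 3 → M/I/I/I on L0; bus BusRdX; mem=76
  op8 P3: store L0 := 6 → I/I/I/M on L0; bus BusRdX Flush; mem=3
  op9 P1: store L0 := 94 → I/M/I/I on L0; bus BusRdX Flush; mem=6
  op10 P2: store L0 := 70 → I/I/M/I on L0; bus BusRdX Flush; mem=94
  op11 P0: store L0 := 15 → M/I/I/I on L0; bus BusRdX Flush; mem=70
  op12 P0: store L0 := 69 → M/I/I/I on L0; bus (none); mem=70
  op13 P3: load  L1 → I/I/I/S on L1; bus BusRd; mem=30
  op14 P2: store L0 := 44 → I/I/M/I on L0; bus BusRdX Flush; mem=69
  op15 P3: load  L0 → I/I/S/S on L0; bus BusRd Flush; mem=44
  op16 P0: store L2 := 53 → M/I/I/I on L2; bus BusRdX Flush; mem=65
  op17 P1: load  L0 → I/S/S/S on L0; bus BusRd; mem=44
  op18 P1: store L1 := 2 → I/M/I/I on L1; bus BusRdX; mem=30
  op19 P2: store L0 := 72 → I/I/M/I on L0; bus BusRdX; mem=44

invalidations = 2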